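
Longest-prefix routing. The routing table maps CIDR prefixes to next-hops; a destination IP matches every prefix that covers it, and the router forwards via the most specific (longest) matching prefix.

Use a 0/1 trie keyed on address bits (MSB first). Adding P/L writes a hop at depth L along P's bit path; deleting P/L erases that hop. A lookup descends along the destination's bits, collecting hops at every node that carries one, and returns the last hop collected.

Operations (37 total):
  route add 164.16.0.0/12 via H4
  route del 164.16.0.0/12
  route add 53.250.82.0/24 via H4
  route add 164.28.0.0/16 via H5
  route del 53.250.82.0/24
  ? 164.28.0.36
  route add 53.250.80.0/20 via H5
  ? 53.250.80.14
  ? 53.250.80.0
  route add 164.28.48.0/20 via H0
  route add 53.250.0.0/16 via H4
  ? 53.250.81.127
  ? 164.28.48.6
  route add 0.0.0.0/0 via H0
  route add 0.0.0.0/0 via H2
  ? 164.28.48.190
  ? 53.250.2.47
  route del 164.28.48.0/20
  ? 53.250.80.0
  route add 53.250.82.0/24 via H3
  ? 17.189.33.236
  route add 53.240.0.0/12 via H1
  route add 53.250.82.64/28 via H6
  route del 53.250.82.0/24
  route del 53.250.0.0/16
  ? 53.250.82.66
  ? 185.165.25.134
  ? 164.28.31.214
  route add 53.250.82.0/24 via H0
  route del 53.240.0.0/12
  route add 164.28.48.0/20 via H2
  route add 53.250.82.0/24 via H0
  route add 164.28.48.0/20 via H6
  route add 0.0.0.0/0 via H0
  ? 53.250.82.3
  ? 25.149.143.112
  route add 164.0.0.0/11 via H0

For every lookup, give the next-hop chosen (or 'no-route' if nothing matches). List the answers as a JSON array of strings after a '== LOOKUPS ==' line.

Process each operation:
  add 164.16.0.0/12 -> H4 at depth 12
  - 164.16.0.0/12 clear@12
  add 53.250.82.0/24 -> H4 at depth 24
  add 164.28.0.0/16 -> H5 at depth 16
  - 53.250.82.0/24 clear@24
  ? 164.28.0.36  path d0:-→d1:-→d2:-→d3:-→d4:-→d5:-→d6:-→d7:-→d8:-→d9:-→d10:-→d11:-→d12:-→d13:-→d14:-→d15:-→d16:H5  best=H5
  add 53.250.80.0/20 -> H5 at depth 20
  ? 53.250.80.14  path d0:-→d1:-→d2:-→d3:-→d4:-→d5:-→d6:-→d7:-→d8:-→d9:-→d10:-→d11:-→d12:-→d13:-→d14:-→d15:-→d16:-→d17:-→d18:-→d19:-→d20:H5→d21:-→d22:-  best=H5
  ? 53.250.80.0  path d0:-→d1:-→d2:-→d3:-→d4:-→d5:-→d6:-→d7:-→d8:-→d9:-→d10:-→d11:-→d12:-→d13:-→d14:-→d15:-→d16:-→d17:-→d18:-→d19:-→d20:H5→d21:-→d22:-  best=H5
  add 164.28.48.0/20 -> H0 at depth 20
  add 53.250.0.0/16 -> H4 at depth 16
  ? 53.250.81.127  path d0:-→d1:-→d2:-→d3:-→d4:-→d5:-→d6:-→d7:-→d8:-→d9:-→d10:-→d11:-→d12:-→d13:-→d14:-→d15:-→d16:H4→d17:-→d18:-→d19:-→d20:H5→d21:-→d22:-  best=H5
  ? 164.28.48.6  path d0:-→d1:-→d2:-→d3:-→d4:-→d5:-→d6:-→d7:-→d8:-→d9:-→d10:-→d11:-→d12:-→d13:-→d14:-→d15:-→d16:H5→d17:-→d18:-→d19:-→d20:H0  best=H0
  add 0.0.0.0/0 -> H0 at depth 0
  add 0.0.0.0/0 -> H2 at depth 0
  ? 164.28.48.190  path d0:H2→d1:-→d2:-→d3:-→d4:-→d5:-→d6:-→d7:-→d8:-→d9:-→d10:-→d11:-→d12:-→d13:-→d14:-→d15:-→d16:H5→d17:-→d18:-→d19:-→d20:H0  best=H0
  ? 53.250.2.47  path d0:H2→d1:-→d2:-→d3:-→d4:-→d5:-→d6:-→d7:-→d8:-→d9:-→d10:-→d11:-→d12:-→d13:-→d14:-→d15:-→d16:H4→d17:-  best=H4
  - 164.28.48.0/20 clear@20
  ? 53.250.80.0  path d0:H2→d1:-→d2:-→d3:-→d4:-→d5:-→d6:-→d7:-→d8:-→d9:-→d10:-→d11:-→d12:-→d13:-→d14:-→d15:-→d16:H4→d17:-→d18:-→d19:-→d20:H5→d21:-→d22:-  best=H5
  add 53.250.82.0/24 -> H3 at depth 24
  ? 17.189.33.236  path d0:H2→d1:-→d2:-  best=H2
  add 53.240.0.0/12 -> H1 at depth 12
  add 53.250.82.64/28 -> H6 at depth 28
  - 53.250.82.0/24 clear@24
  - 53.250.0.0/16 clear@16
  ? 53.250.82.66  path d0:H2→d1:-→d2:-→d3:-→d4:-→d5:-→d6:-→d7:-→d8:-→d9:-→d10:-→d11:-→d12:H1→d13:-→d14:-→d15:-→d16:-→d17:-→d18:-→d19:-→d20:H5→d21:-→d22:-→d23:-→d24:-→d25:-→d26:-→d27:-→d28:H6  best=H6
  ? 185.165.25.134  path d0:H2→d1:-→d2:-→d3:-  best=H2
  ? 164.28.31.214  path d0:H2→d1:-→d2:-→d3:-→d4:-→d5:-→d6:-→d7:-→d8:-→d9:-→d10:-→d11:-→d12:-→d13:-→d14:-→d15:-→d16:H5→d17:-→d18:-  best=H5
  add 53.250.82.0/24 -> H0 at depth 24
  - 53.240.0.0/12 clear@12
  add 164.28.48.0/20 -> H2 at depth 20
  add 53.250.82.0/24 -> H0 at depth 24
  add 164.28.48.0/20 -> H6 at depth 20
  add 0.0.0.0/0 -> H0 at depth 0
  ? 53.250.82.3  path d0:H0→d1:-→d2:-→d3:-→d4:-→d5:-→d6:-→d7:-→d8:-→d9:-→d10:-→d11:-→d12:-→d13:-→d14:-→d15:-→d16:-→d17:-→d18:-→d19:-→d20:H5→d21:-→d22:-→d23:-→d24:H0→d25:-  best=H0
  ? 25.149.143.112  path d0:H0→d1:-→d2:-  best=H0
  add 164.0.0.0/11 -> H0 at depth 11

== LOOKUPS ==
["H5","H5","H5","H5","H0","H0","H4","H5","H2","H6","H2","H5","H0","H0"]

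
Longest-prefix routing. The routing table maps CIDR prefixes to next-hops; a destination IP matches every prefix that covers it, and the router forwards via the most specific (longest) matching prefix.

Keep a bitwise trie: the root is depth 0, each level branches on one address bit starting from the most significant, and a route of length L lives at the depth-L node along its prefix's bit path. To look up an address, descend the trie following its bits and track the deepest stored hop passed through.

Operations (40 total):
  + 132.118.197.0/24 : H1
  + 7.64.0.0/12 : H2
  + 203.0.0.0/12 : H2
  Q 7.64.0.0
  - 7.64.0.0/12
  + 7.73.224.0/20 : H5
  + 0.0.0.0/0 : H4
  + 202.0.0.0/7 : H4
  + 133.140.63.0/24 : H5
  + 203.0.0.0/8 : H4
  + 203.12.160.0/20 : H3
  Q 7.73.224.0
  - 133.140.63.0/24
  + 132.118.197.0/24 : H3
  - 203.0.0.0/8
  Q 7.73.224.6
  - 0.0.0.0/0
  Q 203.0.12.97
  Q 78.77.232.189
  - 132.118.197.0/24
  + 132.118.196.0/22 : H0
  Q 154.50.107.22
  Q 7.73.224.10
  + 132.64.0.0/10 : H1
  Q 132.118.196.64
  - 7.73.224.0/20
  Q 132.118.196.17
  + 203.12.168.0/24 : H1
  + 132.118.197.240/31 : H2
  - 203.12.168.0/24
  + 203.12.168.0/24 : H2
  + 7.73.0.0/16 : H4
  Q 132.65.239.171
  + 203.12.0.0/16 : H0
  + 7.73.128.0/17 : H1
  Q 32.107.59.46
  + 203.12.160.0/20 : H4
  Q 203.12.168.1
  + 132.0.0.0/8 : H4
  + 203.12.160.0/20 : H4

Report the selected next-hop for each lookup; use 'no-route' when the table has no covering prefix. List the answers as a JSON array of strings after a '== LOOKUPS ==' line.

Trace:
  + 132.118.197.0/24 (H1) depth=24
  + 7.64.0.0/12 (H2) depth=12
  + 203.0.0.0/12 (H2) depth=12
  lookup 7.64.0.0: bits 000001110100 walk d0:-→d1:-→d2:-→d3:-→d4:-→d5:-→d6:-→d7:-→d8:-→d9:-→d10:-→d11:-→d12:H2 -> H2
  del 7.64.0.0/12 (clear depth 12)
  + 7.73.224.0/20 (H5) depth=20
  + 0.0.0.0/0 (H4) depth=0
  + 202.0.0.0/7 (H4) depth=7
  + 133.140.63.0/24 (H5) depth=24
  + 203.0.0.0/8 (H4) depth=8
  + 203.12.160.0/20 (H3) depth=20
  lookup 7.73.224.0: bits 00000111010010011110 walk d0:H4→d1:-→d2:-→d3:-→d4:-→d5:-→d6:-→d7:-→d8:-→d9:-→d10:-→d11:-→d12:-→d13:-→d14:-→d15:-→d16:-→d17:-→d18:-→d19:-→d20:H5 -> H5
  del 133.140.63.0/24 (clear depth 24)
  + 132.118.197.0/24 (H3) depth=24
  del 203.0.0.0/8 (clear depth 8)
  lookup 7.73.224.6: bits 00000111010010011110 walk d0:H4→d1:-→d2:-→d3:-→d4:-→d5:-→d6:-→d7:-→d8:-→d9:-→d10:-→d11:-→d12:-→d13:-→d14:-→d15:-→d16:-→d17:-→d18:-→d19:-→d20:H5 -> H5
  del 0.0.0.0/0 (clear depth 0)
  lookup 203.0.12.97: bits 110010110000 walk d0:-→d1:-→d2:-→d3:-→d4:-→d5:-→d6:-→d7:H4→d8:-→d9:-→d10:-→d11:-→d12:H2 -> H2
  lookup 78.77.232.189: bits 0 walk d0:-→d1:- -> no-route
  del 132.118.197.0/24 (clear depth 24)
  + 132.118.196.0/22 (H0) depth=22
  lookup 154.50.107.22: bits 100 walk d0:-→d1:-→d2:-→d3:- -> no-route
  lookup 7.73.224.10: bits 00000111010010011110 walk d0:-→d1:-→d2:-→d3:-→d4:-→d5:-→d6:-→d7:-→d8:-→d9:-→d10:-→d11:-→d12:-→d13:-→d14:-→d15:-→d16:-→d17:-→d18:-→d19:-→d20:H5 -> H5
  + 132.64.0.0/10 (H1) depth=10
  lookup 132.118.196.64: bits 10000100011101101100010 walk d0:-→d1:-→d2:-→d3:-→d4:-→d5:-→d6:-→d7:-→d8:-→d9:-→d10:H1→d11:-→d12:-→d13:-→d14:-→d15:-→d16:-→d17:-→d18:-→d19:-→d20:-→d21:-→d22:H0→d23:- -> H0
  del 7.73.224.0/20 (clear depth 20)
  lookup 132.118.196.17: bits 10000100011101101100010 walk d0:-→d1:-→d2:-→d3:-→d4:-→d5:-→d6:-→d7:-→d8:-→d9:-→d10:H1→d11:-→d12:-→d13:-→d14:-→d15:-→d16:-→d17:-→d18:-→d19:-→d20:-→d21:-→d22:H0→d23:- -> H0
  + 203.12.168.0/24 (H1) depth=24
  + 132.118.197.240/31 (H2) depth=31
  del 203.12.168.0/24 (clear depth 24)
  + 203.12.168.0/24 (H2) depth=24
  + 7.73.0.0/16 (H4) depth=16
  lookup 132.65.239.171: bits 1000010001 walk d0:-→d1:-→d2:-→d3:-→d4:-→d5:-→d6:-→d7:-→d8:-→d9:-→d10:H1 -> H1
  + 203.12.0.0/16 (H0) depth=16
  + 7.73.128.0/17 (H1) depth=17
  lookup 32.107.59.46: bits 00 walk d0:-→d1:-→d2:- -> no-route
  + 203.12.160.0/20 (H4) depth=20
  lookup 203.12.168.1: bits 110010110000110010101000 walk d0:-→d1:-→d2:-→d3:-→d4:-→d5:-→d6:-→d7:H4→d8:-→d9:-→d10:-→d11:-→d12:H2→d13:-→d14:-→d15:-→d16:H0→d17:-→d18:-→d19:-→d20:H4→d21:-→d22:-→d23:-→d24:H2 -> H2
  + 132.0.0.0/8 (H4) depth=8
  + 203.12.160.0/20 (H4) depth=20

== LOOKUPS ==
["H2","H5","H5","H2","no-route","no-route","H5","H0","H0","H1","no-route","H2"]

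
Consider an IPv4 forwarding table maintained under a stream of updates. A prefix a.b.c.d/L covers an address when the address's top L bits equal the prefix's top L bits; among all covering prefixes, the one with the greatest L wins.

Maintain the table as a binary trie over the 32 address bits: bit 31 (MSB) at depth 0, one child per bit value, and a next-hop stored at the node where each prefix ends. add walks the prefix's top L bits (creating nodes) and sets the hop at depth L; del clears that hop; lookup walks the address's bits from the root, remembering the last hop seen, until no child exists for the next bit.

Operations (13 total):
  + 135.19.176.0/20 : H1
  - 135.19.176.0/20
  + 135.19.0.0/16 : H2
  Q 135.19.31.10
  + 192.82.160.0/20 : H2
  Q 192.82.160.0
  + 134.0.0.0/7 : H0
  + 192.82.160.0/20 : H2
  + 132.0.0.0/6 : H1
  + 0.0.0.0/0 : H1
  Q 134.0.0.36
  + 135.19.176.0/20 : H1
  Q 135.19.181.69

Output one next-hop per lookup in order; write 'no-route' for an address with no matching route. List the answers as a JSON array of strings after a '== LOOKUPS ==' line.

Process each operation:
  + 135.19.176.0/20 (H1) depth=20
  del 135.19.176.0/20 (clear depth 20)
  + 135.19.0.0/16 (H2) depth=16
  Q 135.19.31.10: descend 1000011100010011 ; hops seen [H2] ; pick H2
  + 192.82.160.0/20 (H2) depth=20
  Q 192.82.160.0: descend 11000000010100101010 ; hops seen [H2] ; pick H2
  + 134.0.0.0/7 (H0) depth=7
  + 192.82.160.0/20 (H2) depth=20
  + 132.0.0.0/6 (H1) depth=6
  + 0.0.0.0/0 (H1) depth=0
  Q 134.0.0.36: descend 1000011 ; hops seen [H1,H1,H0] ; pick H0
  + 135.19.176.0/20 (H1) depth=20
  Q 135.19.181.69: descend 10000111000100111011 ; hops seen [H1,H1,H0,H2,H1] ; pick H1

== LOOKUPS ==
["H2","H2","H0","H1"]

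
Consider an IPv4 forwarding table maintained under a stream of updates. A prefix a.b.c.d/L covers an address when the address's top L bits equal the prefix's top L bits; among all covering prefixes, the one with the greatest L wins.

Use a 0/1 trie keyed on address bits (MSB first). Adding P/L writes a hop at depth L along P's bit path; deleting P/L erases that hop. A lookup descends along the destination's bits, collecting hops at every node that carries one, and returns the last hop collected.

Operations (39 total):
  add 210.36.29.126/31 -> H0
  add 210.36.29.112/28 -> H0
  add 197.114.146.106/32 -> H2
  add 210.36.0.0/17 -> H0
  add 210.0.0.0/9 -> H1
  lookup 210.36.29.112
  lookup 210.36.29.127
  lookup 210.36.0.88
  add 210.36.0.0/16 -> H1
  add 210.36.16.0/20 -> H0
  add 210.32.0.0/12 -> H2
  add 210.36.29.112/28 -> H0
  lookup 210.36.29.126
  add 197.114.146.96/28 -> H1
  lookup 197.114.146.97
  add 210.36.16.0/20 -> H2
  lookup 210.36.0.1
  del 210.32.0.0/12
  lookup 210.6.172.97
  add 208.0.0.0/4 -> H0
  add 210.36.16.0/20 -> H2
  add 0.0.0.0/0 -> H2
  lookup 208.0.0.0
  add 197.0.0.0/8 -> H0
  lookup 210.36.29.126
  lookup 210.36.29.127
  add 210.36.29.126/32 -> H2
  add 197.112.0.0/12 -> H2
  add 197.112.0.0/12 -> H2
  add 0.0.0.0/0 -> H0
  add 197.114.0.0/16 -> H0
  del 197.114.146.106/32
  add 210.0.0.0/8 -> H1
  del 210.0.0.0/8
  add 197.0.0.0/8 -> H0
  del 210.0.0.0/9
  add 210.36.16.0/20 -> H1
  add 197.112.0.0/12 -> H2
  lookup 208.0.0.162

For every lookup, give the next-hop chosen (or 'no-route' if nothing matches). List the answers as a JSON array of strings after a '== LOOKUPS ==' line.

Apply in order:
  + 210.36.29.126/31 (H0) depth=31
  + 210.36.29.112/28 (H0) depth=28
  + 197.114.146.106/32 (H2) depth=32
  + 210.36.0.0/17 (H0) depth=17
  + 210.0.0.0/9 (H1) depth=9
  ? 210.36.29.112  path d0:-→d1:-→d2:-→d3:-→d4:-→d5:-→d6:-→d7:-→d8:-→d9:H1→d10:-→d11:-→d12:-→d13:-→d14:-→d15:-→d16:-→d17:H0→d18:-→d19:-→d20:-→d21:-→d22:-→d23:-→d24:-→d25:-→d26:-→d27:-→d28:H0  best=H0
  ? 210.36.29.127  path d0:-→d1:-→d2:-→d3:-→d4:-→d5:-→d6:-→d7:-→d8:-→d9:H1→d10:-→d11:-→d12:-→d13:-→d14:-→d15:-→d16:-→d17:H0→d18:-→d19:-→d20:-→d21:-→d22:-→d23:-→d24:-→d25:-→d26:-→d27:-→d28:H0→d29:-→d30:-→d31:H0  best=H0
  ? 210.36.0.88  path d0:-→d1:-→d2:-→d3:-→d4:-→d5:-→d6:-→d7:-→d8:-→d9:H1→d10:-→d11:-→d12:-→d13:-→d14:-→d15:-→d16:-→d17:H0→d18:-→d19:-  best=H0
  + 210.36.0.0/16 (H1) depth=16
  + 210.36.16.0/20 (H0) depth=20
  + 210.32.0.0/12 (H2) depth=12
  + 210.36.29.112/28 (H0) depth=28
  ? 210.36.29.126  path d0:-→d1:-→d2:-→d3:-→d4:-→d5:-→d6:-→d7:-→d8:-→d9:H1→d10:-→d11:-→d12:H2→d13:-→d14:-→d15:-→d16:H1→d17:H0→d18:-→d19:-→d20:H0→d21:-→d22:-→d23:-→d24:-→d25:-→d26:-→d27:-→d28:H0→d29:-→d30:-→d31:H0  best=H0
  + 197.114.146.96/28 (H1) depth=28
  ? 197.114.146.97  path d0:-→d1:-→d2:-→d3:-→d4:-→d5:-→d6:-→d7:-→d8:-→d9:-→d10:-→d11:-→d12:-→d13:-→d14:-→d15:-→d16:-→d17:-→d18:-→d19:-→d20:-→d21:-→d22:-→d23:-→d24:-→d25:-→d26:-→d27:-→d28:H1  best=H1
  + 210.36.16.0/20 (H2) depth=20
  ? 210.36.0.1  path d0:-→d1:-→d2:-→d3:-→d4:-→d5:-→d6:-→d7:-→d8:-→d9:H1→d10:-→d11:-→d12:H2→d13:-→d14:-→d15:-→d16:H1→d17:H0→d18:-→d19:-  best=H0
  del 210.32.0.0/12 (clear depth 12)
  ? 210.6.172.97  path d0:-→d1:-→d2:-→d3:-→d4:-→d5:-→d6:-→d7:-→d8:-→d9:H1→d10:-  best=H1
  + 208.0.0.0/4 (H0) depth=4
  + 210.36.16.0/20 (H2) depth=20
  + 0.0.0.0/0 (H2) depth=0
  ? 208.0.0.0  path d0:H2→d1:-→d2:-→d3:-→d4:H0→d5:-→d6:-  best=H0
  + 197.0.0.0/8 (H0) depth=8
  ? 210.36.29.126  path d0:H2→d1:-→d2:-→d3:-→d4:H0→d5:-→d6:-→d7:-→d8:-→d9:H1→d10:-→d11:-→d12:-→d13:-→d14:-→d15:-→d16:H1→d17:H0→d18:-→d19:-→d20:H2→d21:-→d22:-→d23:-→d24:-→d25:-→d26:-→d27:-→d28:H0→d29:-→d30:-→d31:H0  best=H0
  ? 210.36.29.127  path d0:H2→d1:-→d2:-→d3:-→d4:H0→d5:-→d6:-→d7:-→d8:-→d9:H1→d10:-→d11:-→d12:-→d13:-→d14:-→d15:-→d16:H1→d17:H0→d18:-→d19:-→d20:H2→d21:-→d22:-→d23:-→d24:-→d25:-→d26:-→d27:-→d28:H0→d29:-→d30:-→d31:H0  best=H0
  + 210.36.29.126/32 (H2) depth=32
  + 197.112.0.0/12 (H2) depth=12
  + 197.112.0.0/12 (H2) depth=12
  + 0.0.0.0/0 (H0) depth=0
  + 197.114.0.0/16 (H0) depth=16
  del 197.114.146.106/32 (clear depth 32)
  + 210.0.0.0/8 (H1) depth=8
  del 210.0.0.0/8 (clear depth 8)
  + 197.0.0.0/8 (H0) depth=8
  del 210.0.0.0/9 (clear depth 9)
  + 210.36.16.0/20 (H1) depth=20
  + 197.112.0.0/12 (H2) depth=12
  ? 208.0.0.162  path d0:H0→d1:-→d2:-→d3:-→d4:H0→d5:-→d6:-  best=H0

== LOOKUPS ==
["H0","H0","H0","H0","H1","H0","H1","H0","H0","H0","H0"]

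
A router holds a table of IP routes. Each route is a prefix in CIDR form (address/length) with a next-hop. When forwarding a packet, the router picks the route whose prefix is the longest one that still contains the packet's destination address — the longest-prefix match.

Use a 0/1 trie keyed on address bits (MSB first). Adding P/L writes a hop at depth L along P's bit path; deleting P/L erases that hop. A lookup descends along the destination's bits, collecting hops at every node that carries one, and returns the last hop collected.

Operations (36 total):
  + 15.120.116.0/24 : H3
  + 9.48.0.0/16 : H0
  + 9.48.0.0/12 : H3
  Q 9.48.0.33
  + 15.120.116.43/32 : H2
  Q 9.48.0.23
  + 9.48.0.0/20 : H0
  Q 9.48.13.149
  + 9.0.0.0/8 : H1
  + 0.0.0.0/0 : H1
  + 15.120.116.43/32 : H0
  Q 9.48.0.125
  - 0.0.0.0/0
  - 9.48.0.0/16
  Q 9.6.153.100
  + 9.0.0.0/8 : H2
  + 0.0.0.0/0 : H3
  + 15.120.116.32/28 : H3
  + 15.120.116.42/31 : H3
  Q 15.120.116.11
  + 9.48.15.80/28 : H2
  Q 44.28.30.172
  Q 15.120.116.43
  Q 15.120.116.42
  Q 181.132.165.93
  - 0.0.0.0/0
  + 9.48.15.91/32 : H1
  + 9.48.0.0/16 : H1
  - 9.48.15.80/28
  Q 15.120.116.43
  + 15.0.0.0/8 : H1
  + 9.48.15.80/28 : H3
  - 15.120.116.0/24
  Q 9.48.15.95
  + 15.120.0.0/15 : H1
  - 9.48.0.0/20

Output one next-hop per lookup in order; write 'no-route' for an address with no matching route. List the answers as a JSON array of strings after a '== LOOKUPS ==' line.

Trace:
  + 15.120.116.0/24 (H3) depth=24
  + 9.48.0.0/16 (H0) depth=16
  + 9.48.0.0/12 (H3) depth=12
  lookup 9.48.0.33: bits 0000100100110000 walk d0:-→d1:-→d2:-→d3:-→d4:-→d5:-→d6:-→d7:-→d8:-→d9:-→d10:-→d11:-→d12:H3→d13:-→d14:-→d15:-→d16:H0 -> H0
  + 15.120.116.43/32 (H2) depth=32
  lookup 9.48.0.23: bits 0000100100110000 walk d0:-→d1:-→d2:-→d3:-→d4:-→d5:-→d6:-→d7:-→d8:-→d9:-→d10:-→d11:-→d12:H3→d13:-→d14:-→d15:-→d16:H0 -> H0
  + 9.48.0.0/20 (H0) depth=20
  lookup 9.48.13.149: bits 00001001001100000000 walk d0:-→d1:-→d2:-→d3:-→d4:-→d5:-→d6:-→d7:-→d8:-→d9:-→d10:-→d11:-→d12:H3→d13:-→d14:-→d15:-→d16:H0→d17:-→d18:-→d19:-→d20:H0 -> H0
  + 9.0.0.0/8 (H1) depth=8
  + 0.0.0.0/0 (H1) depth=0
  + 15.120.116.43/32 (H0) depth=32
  lookup 9.48.0.125: bits 00001001001100000000 walk d0:H1→d1:-→d2:-→d3:-→d4:-→d5:-→d6:-→d7:-→d8:H1→d9:-→d10:-→d11:-→d12:H3→d13:-→d14:-→d15:-→d16:H0→d17:-→d18:-→d19:-→d20:H0 -> H0
  del 0.0.0.0/0 (clear depth 0)
  del 9.48.0.0/16 (clear depth 16)
  lookup 9.6.153.100: bits 0000100100 walk d0:-→d1:-→d2:-→d3:-→d4:-→d5:-→d6:-→d7:-→d8:H1→d9:-→d10:- -> H1
  + 9.0.0.0/8 (H2) depth=8
  + 0.0.0.0/0 (H3) depth=0
  + 15.120.116.32/28 (H3) depth=28
  + 15.120.116.42/31 (H3) depth=31
  lookup 15.120.116.11: bits 00001111011110000111010000 walk d0:H3→d1:-→d2:-→d3:-→d4:-→d5:-→d6:-→d7:-→d8:-→d9:-→d10:-→d11:-→d12:-→d13:-→d14:-→d15:-→d16:-→d17:-→d18:-→d19:-→d20:-→d21:-→d22:-→d23:-→d24:H3→d25:-→d26:- -> H3
  + 9.48.15.80/28 (H2) depth=28
  lookup 44.28.30.172: bits 00 walk d0:H3→d1:-→d2:- -> H3
  lookup 15.120.116.43: bits 00001111011110000111010000101011 walk d0:H3→d1:-→d2:-→d3:-→d4:-→d5:-→d6:-→d7:-→d8:-→d9:-→d10:-→d11:-→d12:-→d13:-→d14:-→d15:-→d16:-→d17:-→d18:-→d19:-→d20:-→d21:-→d22:-→d23:-→d24:H3→d25:-→d26:-→d27:-→d28:H3→d29:-→d30:-→d31:H3→d32:H0 -> H0
  lookup 15.120.116.42: bits 0000111101111000011101000010101 walk d0:H3→d1:-→d2:-→d3:-→d4:-→d5:-→d6:-→d7:-→d8:-→d9:-→d10:-→d11:-→d12:-→d13:-→d14:-→d15:-→d16:-→d17:-→d18:-→d19:-→d20:-→d21:-→d22:-→d23:-→d24:H3→d25:-→d26:-→d27:-→d28:H3→d29:-→d30:-→d31:H3 -> H3
  lookup 181.132.165.93: bits ε walk d0:H3 -> H3
  del 0.0.0.0/0 (clear depth 0)
  + 9.48.15.91/32 (H1) depth=32
  + 9.48.0.0/16 (H1) depth=16
  del 9.48.15.80/28 (clear depth 28)
  lookup 15.120.116.43: bits 00001111011110000111010000101011 walk d0:-→d1:-→d2:-→d3:-→d4:-→d5:-→d6:-→d7:-→d8:-→d9:-→d10:-→d11:-→d12:-→d13:-→d14:-→d15:-→d16:-→d17:-→d18:-→d19:-→d20:-→d21:-→d22:-→d23:-→d24:H3→d25:-→d26:-→d27:-→d28:H3→d29:-→d30:-→d31:H3→d32:H0 -> H0
  + 15.0.0.0/8 (H1) depth=8
  + 9.48.15.80/28 (H3) depth=28
  del 15.120.116.0/24 (clear depth 24)
  lookup 9.48.15.95: bits 00001001001100000000111101011 walk d0:-→d1:-→d2:-→d3:-→d4:-→d5:-→d6:-→d7:-→d8:H2→d9:-→d10:-→d11:-→d12:H3→d13:-→d14:-→d15:-→d16:H1→d17:-→d18:-→d19:-→d20:H0→d21:-→d22:-→d23:-→d24:-→d25:-→d26:-→d27:-→d28:H3→d29:- -> H3
  + 15.120.0.0/15 (H1) depth=15
  del 9.48.0.0/20 (clear depth 20)

== LOOKUPS ==
["H0","H0","H0","H0","H1","H3","H3","H0","H3","H3","H0","H3"]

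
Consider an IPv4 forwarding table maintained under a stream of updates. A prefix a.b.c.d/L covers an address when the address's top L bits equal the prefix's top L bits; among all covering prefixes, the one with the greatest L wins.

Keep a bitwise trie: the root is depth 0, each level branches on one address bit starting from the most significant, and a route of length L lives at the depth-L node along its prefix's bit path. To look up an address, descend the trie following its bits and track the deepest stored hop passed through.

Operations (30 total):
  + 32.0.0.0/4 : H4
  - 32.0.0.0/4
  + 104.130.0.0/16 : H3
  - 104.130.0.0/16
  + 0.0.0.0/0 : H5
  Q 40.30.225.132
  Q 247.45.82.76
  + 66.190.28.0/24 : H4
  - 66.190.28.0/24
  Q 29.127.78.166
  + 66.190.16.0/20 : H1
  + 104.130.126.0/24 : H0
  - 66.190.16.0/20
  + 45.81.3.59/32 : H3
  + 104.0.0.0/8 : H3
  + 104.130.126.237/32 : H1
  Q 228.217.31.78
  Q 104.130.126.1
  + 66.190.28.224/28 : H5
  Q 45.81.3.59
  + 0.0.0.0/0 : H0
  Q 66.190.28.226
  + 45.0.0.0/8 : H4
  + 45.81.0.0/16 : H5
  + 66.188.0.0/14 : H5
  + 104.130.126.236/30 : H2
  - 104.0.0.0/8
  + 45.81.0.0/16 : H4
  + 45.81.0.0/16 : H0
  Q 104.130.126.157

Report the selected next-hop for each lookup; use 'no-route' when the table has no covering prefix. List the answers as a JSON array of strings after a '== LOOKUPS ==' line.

Trace:
  + 32.0.0.0/4 (H4) depth=4
  del 32.0.0.0/4 (clear depth 4)
  + 104.130.0.0/16 (H3) depth=16
  del 104.130.0.0/16 (clear depth 16)
  + 0.0.0.0/0 (H5) depth=0
  Q 40.30.225.132: descend 0010 ; hops seen [H5] ; pick H5
  Q 247.45.82.76: descend ε ; hops seen [H5] ; pick H5
  + 66.190.28.0/24 (H4) depth=24
  del 66.190.28.0/24 (clear depth 24)
  Q 29.127.78.166: descend 00 ; hops seen [H5] ; pick H5
  + 66.190.16.0/20 (H1) depth=20
  + 104.130.126.0/24 (H0) depth=24
  del 66.190.16.0/20 (clear depth 20)
  + 45.81.3.59/32 (H3) depth=32
  + 104.0.0.0/8 (H3) depth=8
  + 104.130.126.237/32 (H1) depth=32
  Q 228.217.31.78: descend ε ; hops seen [H5] ; pick H5
  Q 104.130.126.1: descend 011010001000001001111110 ; hops seen [H5,H3,H0] ; pick H0
  + 66.190.28.224/28 (H5) depth=28
  Q 45.81.3.59: descend 00101101010100010000001100111011 ; hops seen [H5,H3] ; pick H3
  + 0.0.0.0/0 (H0) depth=0
  Q 66.190.28.226: descend 0100001010111110000111001110 ; hops seen [H0,H5] ; pick H5
  + 45.0.0.0/8 (H4) depth=8
  + 45.81.0.0/16 (H5) depth=16
  + 66.188.0.0/14 (H5) depth=14
  + 104.130.126.236/30 (H2) depth=30
  del 104.0.0.0/8 (clear depth 8)
  + 45.81.0.0/16 (H4) depth=16
  + 45.81.0.0/16 (H0) depth=16
  Q 104.130.126.157: descend 0110100010000010011111101 ; hops seen [H0,H0] ; pick H0

== LOOKUPS ==
["H5","H5","H5","H5","H0","H3","H5","H0"]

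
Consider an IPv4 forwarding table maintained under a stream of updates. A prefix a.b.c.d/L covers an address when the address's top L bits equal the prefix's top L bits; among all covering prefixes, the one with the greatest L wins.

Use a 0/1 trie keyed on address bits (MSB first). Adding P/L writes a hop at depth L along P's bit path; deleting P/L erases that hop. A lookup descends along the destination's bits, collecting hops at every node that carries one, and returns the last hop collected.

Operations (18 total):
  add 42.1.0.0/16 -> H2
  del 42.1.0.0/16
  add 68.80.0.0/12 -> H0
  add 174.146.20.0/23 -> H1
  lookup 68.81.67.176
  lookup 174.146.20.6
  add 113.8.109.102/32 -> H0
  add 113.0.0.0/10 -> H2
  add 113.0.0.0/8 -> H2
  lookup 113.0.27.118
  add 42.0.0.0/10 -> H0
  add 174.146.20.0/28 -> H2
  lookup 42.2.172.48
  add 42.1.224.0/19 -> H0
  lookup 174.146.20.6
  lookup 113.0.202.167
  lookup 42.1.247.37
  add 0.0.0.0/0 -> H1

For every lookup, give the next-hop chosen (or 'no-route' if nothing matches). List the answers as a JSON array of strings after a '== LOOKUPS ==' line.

Process each operation:
  + 42.1.0.0/16 (H2) depth=16
  del 42.1.0.0/16 (clear depth 16)
  + 68.80.0.0/12 (H0) depth=12
  + 174.146.20.0/23 (H1) depth=23
  Q 68.81.67.176: descend 010001000101 ; hops seen [H0] ; pick H0
  Q 174.146.20.6: descend 10101110100100100001010 ; hops seen [H1] ; pick H1
  + 113.8.109.102/32 (H0) depth=32
  + 113.0.0.0/10 (H2) depth=10
  + 113.0.0.0/8 (H2) depth=8
  Q 113.0.27.118: descend 011100010000 ; hops seen [H2,H2] ; pick H2
  + 42.0.0.0/10 (H0) depth=10
  + 174.146.20.0/28 (H2) depth=28
  Q 42.2.172.48: descend 00101010000000 ; hops seen [H0] ; pick H0
  + 42.1.224.0/19 (H0) depth=19
  Q 174.146.20.6: descend 1010111010010010000101000000 ; hops seen [H1,H2] ; pick H2
  Q 113.0.202.167: descend 011100010000 ; hops seen [H2,H2] ; pick H2
  Q 42.1.247.37: descend 0010101000000001111 ; hops seen [H0,H0] ; pick H0
  + 0.0.0.0/0 (H1) depth=0

== LOOKUPS ==
["H0","H1","H2","H0","H2","H2","H0"]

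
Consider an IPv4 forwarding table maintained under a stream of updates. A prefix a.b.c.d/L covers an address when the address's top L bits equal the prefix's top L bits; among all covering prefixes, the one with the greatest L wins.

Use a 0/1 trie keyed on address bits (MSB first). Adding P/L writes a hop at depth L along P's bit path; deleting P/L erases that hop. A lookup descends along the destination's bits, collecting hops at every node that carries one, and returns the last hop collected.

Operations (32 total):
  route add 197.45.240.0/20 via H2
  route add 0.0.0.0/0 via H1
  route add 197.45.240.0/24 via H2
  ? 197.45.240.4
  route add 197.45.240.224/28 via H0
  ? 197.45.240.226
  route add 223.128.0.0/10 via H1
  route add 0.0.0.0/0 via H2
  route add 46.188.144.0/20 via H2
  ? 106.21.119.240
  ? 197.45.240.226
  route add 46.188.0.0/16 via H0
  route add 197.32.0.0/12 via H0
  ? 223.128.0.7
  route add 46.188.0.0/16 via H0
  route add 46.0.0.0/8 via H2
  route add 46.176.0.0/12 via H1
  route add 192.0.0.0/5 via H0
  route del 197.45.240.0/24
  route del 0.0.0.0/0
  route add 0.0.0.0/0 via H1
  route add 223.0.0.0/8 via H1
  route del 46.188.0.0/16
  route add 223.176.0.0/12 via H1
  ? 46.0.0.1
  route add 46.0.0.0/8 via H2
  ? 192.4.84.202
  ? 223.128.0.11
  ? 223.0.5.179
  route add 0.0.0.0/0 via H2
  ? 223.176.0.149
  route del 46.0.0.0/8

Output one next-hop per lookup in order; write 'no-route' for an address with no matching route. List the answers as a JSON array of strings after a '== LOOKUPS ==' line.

Apply in order:
  add 197.45.240.0/20 -> H2 at depth 20
  add 0.0.0.0/0 -> H1 at depth 0
  add 197.45.240.0/24 -> H2 at depth 24
  ? 197.45.240.4  path d0:H1→d1:-→d2:-→d3:-→d4:-→d5:-→d6:-→d7:-→d8:-→d9:-→d10:-→d11:-→d12:-→d13:-→d14:-→d15:-→d16:-→d17:-→d18:-→d19:-→d20:H2→d21:-→d22:-→d23:-→d24:H2  best=H2
  add 197.45.240.224/28 -> H0 at depth 28
  ? 197.45.240.226  path d0:H1→d1:-→d2:-→d3:-→d4:-→d5:-→d6:-→d7:-→d8:-→d9:-→d10:-→d11:-→d12:-→d13:-→d14:-→d15:-→d16:-→d17:-→d18:-→d19:-→d20:H2→d21:-→d22:-→d23:-→d24:H2→d25:-→d26:-→d27:-→d28:H0  best=H0
  add 223.128.0.0/10 -> H1 at depth 10
  add 0.0.0.0/0 -> H2 at depth 0
  add 46.188.144.0/20 -> H2 at depth 20
  ? 106.21.119.240  path d0:H2→d1:-  best=H2
  ? 197.45.240.226  path d0:H2→d1:-→d2:-→d3:-→d4:-→d5:-→d6:-→d7:-→d8:-→d9:-→d10:-→d11:-→d12:-→d13:-→d14:-→d15:-→d16:-→d17:-→d18:-→d19:-→d20:H2→d21:-→d22:-→d23:-→d24:H2→d25:-→d26:-→d27:-→d28:H0  best=H0
  add 46.188.0.0/16 -> H0 at depth 16
  add 197.32.0.0/12 -> H0 at depth 12
  ? 223.128.0.7  path d0:H2→d1:-→d2:-→d3:-→d4:-→d5:-→d6:-→d7:-→d8:-→d9:-→d10:H1  best=H1
  add 46.188.0.0/16 -> H0 at depth 16
  add 46.0.0.0/8 -> H2 at depth 8
  add 46.176.0.0/12 -> H1 at depth 12
  add 192.0.0.0/5 -> H0 at depth 5
  del 197.45.240.0/24 (clear depth 24)
  del 0.0.0.0/0 (clear depth 0)
  add 0.0.0.0/0 -> H1 at depth 0
  add 223.0.0.0/8 -> H1 at depth 8
  del 46.188.0.0/16 (clear depth 16)
  add 223.176.0.0/12 -> H1 at depth 12
  ? 46.0.0.1  path d0:H1→d1:-→d2:-→d3:-→d4:-→d5:-→d6:-→d7:-→d8:H2  best=H2
  add 46.0.0.0/8 -> H2 at depth 8
  ? 192.4.84.202  path d0:H1→d1:-→d2:-→d3:-→d4:-→d5:H0  best=H0
  ? 223.128.0.11  path d0:H1→d1:-→d2:-→d3:-→d4:-→d5:-→d6:-→d7:-→d8:H1→d9:-→d10:H1  best=H1
  ? 223.0.5.179  path d0:H1→d1:-→d2:-→d3:-→d4:-→d5:-→d6:-→d7:-→d8:H1  best=H1
  add 0.0.0.0/0 -> H2 at depth 0
  ? 223.176.0.149  path d0:H2→d1:-→d2:-→d3:-→d4:-→d5:-→d6:-→d7:-→d8:H1→d9:-→d10:H1→d11:-→d12:H1  best=H1
  del 46.0.0.0/8 (clear depth 8)

== LOOKUPS ==
["H2","H0","H2","H0","H1","H2","H0","H1","H1","H1"]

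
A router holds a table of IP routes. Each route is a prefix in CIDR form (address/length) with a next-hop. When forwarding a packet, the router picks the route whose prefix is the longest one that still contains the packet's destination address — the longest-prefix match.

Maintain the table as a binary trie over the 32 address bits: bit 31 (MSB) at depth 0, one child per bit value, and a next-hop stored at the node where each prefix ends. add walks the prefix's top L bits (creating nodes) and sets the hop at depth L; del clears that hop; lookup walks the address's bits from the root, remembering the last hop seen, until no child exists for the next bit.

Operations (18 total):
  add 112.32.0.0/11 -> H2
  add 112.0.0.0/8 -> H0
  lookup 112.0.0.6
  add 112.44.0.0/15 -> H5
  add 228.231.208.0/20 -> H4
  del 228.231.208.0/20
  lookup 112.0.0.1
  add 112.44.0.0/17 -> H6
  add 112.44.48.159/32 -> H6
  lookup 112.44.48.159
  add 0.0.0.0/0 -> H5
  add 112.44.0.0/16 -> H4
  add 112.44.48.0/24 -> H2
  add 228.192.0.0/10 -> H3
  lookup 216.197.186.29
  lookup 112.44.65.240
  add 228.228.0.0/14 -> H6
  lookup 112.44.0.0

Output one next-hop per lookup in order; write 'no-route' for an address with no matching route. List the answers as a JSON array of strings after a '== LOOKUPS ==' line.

Apply in order:
  + 112.32.0.0/11 (H2) depth=11
  + 112.0.0.0/8 (H0) depth=8
  ? 112.0.0.6  path d0:-→d1:-→d2:-→d3:-→d4:-→d5:-→d6:-→d7:-→d8:H0→d9:-→d10:-  best=H0
  + 112.44.0.0/15 (H5) depth=15
  + 228.231.208.0/20 (H4) depth=20
  del 228.231.208.0/20 (clear depth 20)
  ? 112.0.0.1  path d0:-→d1:-→d2:-→d3:-→d4:-→d5:-→d6:-→d7:-→d8:H0→d9:-→d10:-  best=H0
  + 112.44.0.0/17 (H6) depth=17
  + 112.44.48.159/32 (H6) depth=32
  ? 112.44.48.159  path d0:-→d1:-→d2:-→d3:-→d4:-→d5:-→d6:-→d7:-→d8:H0→d9:-→d10:-→d11:H2→d12:-→d13:-→d14:-→d15:H5→d16:-→d17:H6→d18:-→d19:-→d20:-→d21:-→d22:-→d23:-→d24:-→d25:-→d26:-→d27:-→d28:-→d29:-→d30:-→d31:-→d32:H6  best=H6
  + 0.0.0.0/0 (H5) depth=0
  + 112.44.0.0/16 (H4) depth=16
  + 112.44.48.0/24 (H2) depth=24
  + 228.192.0.0/10 (H3) depth=10
  ? 216.197.186.29  path d0:H5→d1:-→d2:-  best=H5
  ? 112.44.65.240  path d0:H5→d1:-→d2:-→d3:-→d4:-→d5:-→d6:-→d7:-→d8:H0→d9:-→d10:-→d11:H2→d12:-→d13:-→d14:-→d15:H5→d16:H4→d17:H6  best=H6
  + 228.228.0.0/14 (H6) depth=14
  ? 112.44.0.0  path d0:H5→d1:-→d2:-→d3:-→d4:-→d5:-→d6:-→d7:-→d8:H0→d9:-→d10:-→d11:H2→d12:-→d13:-→d14:-→d15:H5→d16:H4→d17:H6→d18:-  best=H6

== LOOKUPS ==
["H0","H0","H6","H5","H6","H6"]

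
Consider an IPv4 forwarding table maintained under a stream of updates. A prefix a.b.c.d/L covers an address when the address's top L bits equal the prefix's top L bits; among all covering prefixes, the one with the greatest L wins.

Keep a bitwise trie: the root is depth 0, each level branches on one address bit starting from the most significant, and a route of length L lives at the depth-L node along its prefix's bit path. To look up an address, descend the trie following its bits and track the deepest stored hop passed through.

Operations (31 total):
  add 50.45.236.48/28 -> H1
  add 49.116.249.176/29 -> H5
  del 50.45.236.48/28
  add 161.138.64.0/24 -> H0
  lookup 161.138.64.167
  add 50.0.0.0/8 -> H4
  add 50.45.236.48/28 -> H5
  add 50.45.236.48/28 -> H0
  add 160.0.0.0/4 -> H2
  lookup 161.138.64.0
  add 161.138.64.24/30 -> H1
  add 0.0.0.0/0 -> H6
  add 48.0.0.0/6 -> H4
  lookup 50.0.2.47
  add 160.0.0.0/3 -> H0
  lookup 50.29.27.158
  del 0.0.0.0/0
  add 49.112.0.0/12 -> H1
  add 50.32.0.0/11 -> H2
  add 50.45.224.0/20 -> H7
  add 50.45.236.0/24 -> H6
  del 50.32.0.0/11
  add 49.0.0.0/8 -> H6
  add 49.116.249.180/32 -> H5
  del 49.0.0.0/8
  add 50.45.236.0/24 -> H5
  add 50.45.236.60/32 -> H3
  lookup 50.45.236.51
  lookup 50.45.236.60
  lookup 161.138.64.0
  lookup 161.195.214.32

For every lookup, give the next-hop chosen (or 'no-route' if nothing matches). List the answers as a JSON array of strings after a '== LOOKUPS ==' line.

Apply in order:
  add 50.45.236.48/28 -> H1 at depth 28
  add 49.116.249.176/29 -> H5 at depth 29
  del 50.45.236.48/28 (clear depth 28)
  add 161.138.64.0/24 -> H0 at depth 24
  lookup 161.138.64.167: bits 101000011000101001000000 walk d0:-→d1:-→d2:-→d3:-→d4:-→d5:-→d6:-→d7:-→d8:-→d9:-→d10:-→d11:-→d12:-→d13:-→d14:-→d15:-→d16:-→d17:-→d18:-→d19:-→d20:-→d21:-→d22:-→d23:-→d24:H0 -> H0
  add 50.0.0.0/8 -> H4 at depth 8
  add 50.45.236.48/28 -> H5 at depth 28
  add 50.45.236.48/28 -> H0 at depth 28
  add 160.0.0.0/4 -> H2 at depth 4
  lookup 161.138.64.0: bits 101000011000101001000000 walk d0:-→d1:-→d2:-→d3:-→d4:H2→d5:-→d6:-→d7:-→d8:-→d9:-→d10:-→d11:-→d12:-→d13:-→d14:-→d15:-→d16:-→d17:-→d18:-→d19:-→d20:-→d21:-→d22:-→d23:-→d24:H0 -> H0
  add 161.138.64.24/30 -> H1 at depth 30
  add 0.0.0.0/0 -> H6 at depth 0
  add 48.0.0.0/6 -> H4 at depth 6
  lookup 50.0.2.47: bits 0011001000 walk d0:H6→d1:-→d2:-→d3:-→d4:-→d5:-→d6:H4→d7:-→d8:H4→d9:-→d10:- -> H4
  add 160.0.0.0/3 -> H0 at depth 3
  lookup 50.29.27.158: bits 0011001000 walk d0:H6→d1:-→d2:-→d3:-→d4:-→d5:-→d6:H4→d7:-→d8:H4→d9:-→d10:- -> H4
  del 0.0.0.0/0 (clear depth 0)
  add 49.112.0.0/12 -> H1 at depth 12
  add 50.32.0.0/11 -> H2 at depth 11
  add 50.45.224.0/20 -> H7 at depth 20
  add 50.45.236.0/24 -> H6 at depth 24
  del 50.32.0.0/11 (clear depth 11)
  add 49.0.0.0/8 -> H6 at depth 8
  add 49.116.249.180/32 -> H5 at depth 32
  del 49.0.0.0/8 (clear depth 8)
  add 50.45.236.0/24 -> H5 at depth 24
  add 50.45.236.60/32 -> H3 at depth 32
  lookup 50.45.236.51: bits 0011001000101101111011000011 walk d0:-→d1:-→d2:-→d3:-→d4:-→d5:-→d6:H4→d7:-→d8:H4→d9:-→d10:-→d11:-→d12:-→d13:-→d14:-→d15:-→d16:-→d17:-→d18:-→d19:-→d20:H7→d21:-→d22:-→d23:-→d24:H5→d25:-→d26:-→d27:-→d28:H0 -> H0
  lookup 50.45.236.60: bits 00110010001011011110110000111100 walk d0:-→d1:-→d2:-→d3:-→d4:-→d5:-→d6:H4→d7:-→d8:H4→d9:-→d10:-→d11:-→d12:-→d13:-→d14:-→d15:-→d16:-→d17:-→d18:-→d19:-→d20:H7→d21:-→d22:-→d23:-→d24:H5→d25:-→d26:-→d27:-→d28:H0→d29:-→d30:-→d31:-→d32:H3 -> H3
  lookup 161.138.64.0: bits 101000011000101001000000000 walk d0:-→d1:-→d2:-→d3:H0→d4:H2→d5:-→d6:-→d7:-→d8:-→d9:-→d10:-→d11:-→d12:-→d13:-→d14:-→d15:-→d16:-→d17:-→d18:-→d19:-→d20:-→d21:-→d22:-→d23:-→d24:H0→d25:-→d26:-→d27:- -> H0
  lookup 161.195.214.32: bits 101000011 walk d0:-→d1:-→d2:-→d3:H0→d4:H2→d5:-→d6:-→d7:-→d8:-→d9:- -> H2

== LOOKUPS ==
["H0","H0","H4","H4","H0","H3","H0","H2"]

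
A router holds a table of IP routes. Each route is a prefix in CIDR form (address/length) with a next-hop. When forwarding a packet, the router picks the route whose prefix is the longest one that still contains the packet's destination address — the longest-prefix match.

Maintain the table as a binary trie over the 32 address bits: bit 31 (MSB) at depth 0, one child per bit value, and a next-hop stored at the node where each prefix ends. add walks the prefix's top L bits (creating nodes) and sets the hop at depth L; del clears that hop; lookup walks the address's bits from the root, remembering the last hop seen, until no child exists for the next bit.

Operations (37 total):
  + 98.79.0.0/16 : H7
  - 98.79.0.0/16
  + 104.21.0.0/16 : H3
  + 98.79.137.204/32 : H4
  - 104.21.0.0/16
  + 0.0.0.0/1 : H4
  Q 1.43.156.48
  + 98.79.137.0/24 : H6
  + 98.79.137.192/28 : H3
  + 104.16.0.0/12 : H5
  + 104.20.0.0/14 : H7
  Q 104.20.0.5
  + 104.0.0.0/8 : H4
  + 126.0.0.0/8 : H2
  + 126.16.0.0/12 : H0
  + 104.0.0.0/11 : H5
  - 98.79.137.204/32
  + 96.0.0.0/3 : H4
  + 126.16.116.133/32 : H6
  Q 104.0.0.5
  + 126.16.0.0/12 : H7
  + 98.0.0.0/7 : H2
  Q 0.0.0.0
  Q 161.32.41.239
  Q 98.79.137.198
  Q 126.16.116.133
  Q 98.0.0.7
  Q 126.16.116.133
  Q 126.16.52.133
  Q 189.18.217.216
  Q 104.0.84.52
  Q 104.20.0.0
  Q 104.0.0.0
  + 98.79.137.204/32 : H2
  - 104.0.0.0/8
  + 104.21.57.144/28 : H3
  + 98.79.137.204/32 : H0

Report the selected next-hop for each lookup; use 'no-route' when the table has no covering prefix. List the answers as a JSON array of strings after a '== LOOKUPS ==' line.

Trace:
  + 98.79.0.0/16 (H7) depth=16
  del 98.79.0.0/16 (clear depth 16)
  + 104.21.0.0/16 (H3) depth=16
  + 98.79.137.204/32 (H4) depth=32
  del 104.21.0.0/16 (clear depth 16)
  + 0.0.0.0/1 (H4) depth=1
  Q 1.43.156.48: descend 0 ; hops seen [H4] ; pick H4
  + 98.79.137.0/24 (H6) depth=24
  + 98.79.137.192/28 (H3) depth=28
  + 104.16.0.0/12 (H5) depth=12
  + 104.20.0.0/14 (H7) depth=14
  Q 104.20.0.5: descend 011010000001010 ; hops seen [H4,H5,H7] ; pick H7
  + 104.0.0.0/8 (H4) depth=8
  + 126.0.0.0/8 (H2) depth=8
  + 126.16.0.0/12 (H0) depth=12
  + 104.0.0.0/11 (H5) depth=11
  del 98.79.137.204/32 (clear depth 32)
  + 96.0.0.0/3 (H4) depth=3
  + 126.16.116.133/32 (H6) depth=32
  Q 104.0.0.5: descend 01101000000 ; hops seen [H4,H4,H4,H5] ; pick H5
  + 126.16.0.0/12 (H7) depth=12
  + 98.0.0.0/7 (H2) depth=7
  Q 0.0.0.0: descend 0 ; hops seen [H4] ; pick H4
  Q 161.32.41.239: descend ε ; hops seen [∅] ; pick no-route
  Q 98.79.137.198: descend 0110001001001111100010011100 ; hops seen [H4,H4,H2,H6,H3] ; pick H3
  Q 126.16.116.133: descend 01111110000100000111010010000101 ; hops seen [H4,H4,H2,H7,H6] ; pick H6
  Q 98.0.0.7: descend 011000100 ; hops seen [H4,H4,H2] ; pick H2
  Q 126.16.116.133: descend 01111110000100000111010010000101 ; hops seen [H4,H4,H2,H7,H6] ; pick H6
  Q 126.16.52.133: descend 01111110000100000 ; hops seen [H4,H4,H2,H7] ; pick H7
  Q 189.18.217.216: descend ε ; hops seen [∅] ; pick no-route
  Q 104.0.84.52: descend 01101000000 ; hops seen [H4,H4,H4,H5] ; pick H5
  Q 104.20.0.0: descend 011010000001010 ; hops seen [H4,H4,H4,H5,H5,H7] ; pick H7
  Q 104.0.0.0: descend 01101000000 ; hops seen [H4,H4,H4,H5] ; pick H5
  + 98.79.137.204/32 (H2) depth=32
  del 104.0.0.0/8 (clear depth 8)
  + 104.21.57.144/28 (H3) depth=28
  + 98.79.137.204/32 (H0) depth=32

== LOOKUPS ==
["H4","H7","H5","H4","no-route","H3","H6","H2","H6","H7","no-route","H5","H7","H5"]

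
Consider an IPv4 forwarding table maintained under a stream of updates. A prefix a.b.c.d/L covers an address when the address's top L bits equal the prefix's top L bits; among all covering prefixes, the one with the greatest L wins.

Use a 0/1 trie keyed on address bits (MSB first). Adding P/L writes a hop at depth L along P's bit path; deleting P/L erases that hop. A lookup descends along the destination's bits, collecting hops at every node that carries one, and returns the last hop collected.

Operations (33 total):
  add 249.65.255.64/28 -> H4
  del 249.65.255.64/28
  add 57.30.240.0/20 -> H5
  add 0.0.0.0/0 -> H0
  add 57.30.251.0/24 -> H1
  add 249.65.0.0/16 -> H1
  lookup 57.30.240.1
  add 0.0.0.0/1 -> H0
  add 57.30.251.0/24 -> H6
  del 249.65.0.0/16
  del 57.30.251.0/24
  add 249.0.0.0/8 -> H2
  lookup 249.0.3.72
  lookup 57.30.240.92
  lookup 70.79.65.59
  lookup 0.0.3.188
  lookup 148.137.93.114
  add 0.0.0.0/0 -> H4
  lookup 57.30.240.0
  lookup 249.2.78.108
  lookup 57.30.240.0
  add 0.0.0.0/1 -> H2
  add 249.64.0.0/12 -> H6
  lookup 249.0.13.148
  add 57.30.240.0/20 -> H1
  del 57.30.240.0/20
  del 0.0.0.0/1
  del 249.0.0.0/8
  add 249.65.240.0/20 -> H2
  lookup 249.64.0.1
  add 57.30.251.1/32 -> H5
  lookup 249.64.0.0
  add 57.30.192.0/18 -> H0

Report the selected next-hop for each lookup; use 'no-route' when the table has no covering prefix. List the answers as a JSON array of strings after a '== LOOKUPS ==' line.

Apply in order:
  add 249.65.255.64/28 -> H4 at depth 28
  del 249.65.255.64/28 (clear depth 28)
  add 57.30.240.0/20 -> H5 at depth 20
  add 0.0.0.0/0 -> H0 at depth 0
  add 57.30.251.0/24 -> H1 at depth 24
  add 249.65.0.0/16 -> H1 at depth 16
  lookup 57.30.240.1: bits 00111001000111101111 walk d0:H0→d1:-→d2:-→d3:-→d4:-→d5:-→d6:-→d7:-→d8:-→d9:-→d10:-→d11:-→d12:-→d13:-→d14:-→d15:-→d16:-→d17:-→d18:-→d19:-→d20:H5 -> H5
  add 0.0.0.0/1 -> H0 at depth 1
  add 57.30.251.0/24 -> H6 at depth 24
  del 249.65.0.0/16 (clear depth 16)
  del 57.30.251.0/24 (clear depth 24)
  add 249.0.0.0/8 -> H2 at depth 8
  lookup 249.0.3.72: bits 111110010 walk d0:H0→d1:-→d2:-→d3:-→d4:-→d5:-→d6:-→d7:-→d8:H2→d9:- -> H2
  lookup 57.30.240.92: bits 00111001000111101111 walk d0:H0→d1:H0→d2:-→d3:-→d4:-→d5:-→d6:-→d7:-→d8:-→d9:-→d10:-→d11:-→d12:-→d13:-→d14:-→d15:-→d16:-→d17:-→d18:-→d19:-→d20:H5 -> H5
  lookup 70.79.65.59: bits 0 walk d0:H0→d1:H0 -> H0
  lookup 0.0.3.188: bits 00 walk d0:H0→d1:H0→d2:- -> H0
  lookup 148.137.93.114: bits 1 walk d0:H0→d1:- -> H0
  add 0.0.0.0/0 -> H4 at depth 0
  lookup 57.30.240.0: bits 00111001000111101111 walk d0:H4→d1:H0→d2:-→d3:-→d4:-→d5:-→d6:-→d7:-→d8:-→d9:-→d10:-→d11:-→d12:-→d13:-→d14:-→d15:-→d16:-→d17:-→d18:-→d19:-→d20:H5 -> H5
  lookup 249.2.78.108: bits 111110010 walk d0:H4→d1:-→d2:-→d3:-→d4:-→d5:-→d6:-→d7:-→d8:H2→d9:- -> H2
  lookup 57.30.240.0: bits 00111001000111101111 walk d0:H4→d1:H0→d2:-→d3:-→d4:-→d5:-→d6:-→d7:-→d8:-→d9:-→d10:-→d11:-→d12:-→d13:-→d14:-→d15:-→d16:-→d17:-→d18:-→d19:-→d20:H5 -> H5
  add 0.0.0.0/1 -> H2 at depth 1
  add 249.64.0.0/12 -> H6 at depth 12
  lookup 249.0.13.148: bits 111110010 walk d0:H4→d1:-→d2:-→d3:-→d4:-→d5:-→d6:-→d7:-→d8:H2→d9:- -> H2
  add 57.30.240.0/20 -> H1 at depth 20
  del 57.30.240.0/20 (clear depth 20)
  del 0.0.0.0/1 (clear depth 1)
  del 249.0.0.0/8 (clear depth 8)
  add 249.65.240.0/20 -> H2 at depth 20
  lookup 249.64.0.1: bits 111110010100000 walk d0:H4→d1:-→d2:-→d3:-→d4:-→d5:-→d6:-→d7:-→d8:-→d9:-→d10:-→d11:-→d12:H6→d13:-→d14:-→d15:- -> H6
  add 57.30.251.1/32 -> H5 at depth 32
  lookup 249.64.0.0: bits 111110010100000 walk d0:H4→d1:-→d2:-→d3:-→d4:-→d5:-→d6:-→d7:-→d8:-→d9:-→d10:-→d11:-→d12:H6→d13:-→d14:-→d15:- -> H6
  add 57.30.192.0/18 -> H0 at depth 18

== LOOKUPS ==
["H5","H2","H5","H0","H0","H0","H5","H2","H5","H2","H6","H6"]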